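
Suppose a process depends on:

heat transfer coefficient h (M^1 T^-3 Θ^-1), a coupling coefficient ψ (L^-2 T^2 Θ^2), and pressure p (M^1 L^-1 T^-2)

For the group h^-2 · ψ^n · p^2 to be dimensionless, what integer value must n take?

-1

Balance the L exponent: (-2)·n from ψ, plus −2·(0) + 2·(-1) = -2 from the rest, must sum to zero.
-2n − 2 = 0, so n = -1.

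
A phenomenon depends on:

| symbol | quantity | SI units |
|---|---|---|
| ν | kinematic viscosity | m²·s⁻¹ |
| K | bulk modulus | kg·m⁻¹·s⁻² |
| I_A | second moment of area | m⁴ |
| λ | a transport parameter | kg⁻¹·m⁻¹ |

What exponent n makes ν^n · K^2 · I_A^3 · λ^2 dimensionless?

-4

Balance the L exponent: (2)·n from ν, plus 2·(-1) + 3·(4) + 2·(-1) = 8 from the rest, must sum to zero.
2n + 8 = 0, so n = -4.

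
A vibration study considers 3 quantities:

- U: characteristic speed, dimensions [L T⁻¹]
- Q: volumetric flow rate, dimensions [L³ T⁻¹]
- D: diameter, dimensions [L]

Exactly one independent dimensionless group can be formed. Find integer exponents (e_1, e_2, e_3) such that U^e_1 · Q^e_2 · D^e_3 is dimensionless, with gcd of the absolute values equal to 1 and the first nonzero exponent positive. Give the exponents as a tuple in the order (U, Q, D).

L: e_1·(1) + e_2·(3) + e_3·(1) = 0
T: e_1·(-1) + e_2·(-1) + e_3·(0) = 0
Solving this homogeneous linear system for the smallest-integer solution (first nonzero entry positive) gives (1, -1, 2).

(1, -1, 2)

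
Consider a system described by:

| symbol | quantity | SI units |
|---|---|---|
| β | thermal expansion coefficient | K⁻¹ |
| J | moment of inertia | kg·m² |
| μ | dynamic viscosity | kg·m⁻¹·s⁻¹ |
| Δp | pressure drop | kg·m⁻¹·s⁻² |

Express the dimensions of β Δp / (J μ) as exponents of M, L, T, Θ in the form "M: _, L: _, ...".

M: -1, L: -2, T: -1, Θ: -1

Collect each base-dimension exponent across the product:
  M: (0) − (1) − (1) + (1) = -1
  L: (0) − (2) − (-1) + (-1) = -2
  T: (0) − (0) − (-1) + (-2) = -1
  Θ: (-1) − (0) − (0) + (0) = -1
So the dimensions are [M⁻¹ L⁻² T⁻¹ Θ⁻¹].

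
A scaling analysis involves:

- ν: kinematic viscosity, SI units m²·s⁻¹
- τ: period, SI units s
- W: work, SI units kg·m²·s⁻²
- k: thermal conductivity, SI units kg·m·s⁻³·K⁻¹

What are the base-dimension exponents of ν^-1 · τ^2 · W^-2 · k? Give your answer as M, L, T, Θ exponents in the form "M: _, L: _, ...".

Collect each base-dimension exponent across the product:
  M: −(0) + 2·(0) − 2·(1) + (1) = -1
  L: −(2) + 2·(0) − 2·(2) + (1) = -5
  T: −(-1) + 2·(1) − 2·(-2) + (-3) = 4
  Θ: −(0) + 2·(0) − 2·(0) + (-1) = -1
So the dimensions are [M⁻¹ L⁻⁵ T⁴ Θ⁻¹].

M: -1, L: -5, T: 4, Θ: -1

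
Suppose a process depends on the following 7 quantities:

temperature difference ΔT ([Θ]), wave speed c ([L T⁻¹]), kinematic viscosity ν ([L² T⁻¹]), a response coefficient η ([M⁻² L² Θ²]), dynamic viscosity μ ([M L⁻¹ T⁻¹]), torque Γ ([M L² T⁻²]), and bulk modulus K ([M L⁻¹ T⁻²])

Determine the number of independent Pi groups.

3

There are 7 variables and 4 base dimensions (M, L, T, Θ).
The dimension matrix has rank 4.
Independent dimensionless groups: 7 − 4 = 3.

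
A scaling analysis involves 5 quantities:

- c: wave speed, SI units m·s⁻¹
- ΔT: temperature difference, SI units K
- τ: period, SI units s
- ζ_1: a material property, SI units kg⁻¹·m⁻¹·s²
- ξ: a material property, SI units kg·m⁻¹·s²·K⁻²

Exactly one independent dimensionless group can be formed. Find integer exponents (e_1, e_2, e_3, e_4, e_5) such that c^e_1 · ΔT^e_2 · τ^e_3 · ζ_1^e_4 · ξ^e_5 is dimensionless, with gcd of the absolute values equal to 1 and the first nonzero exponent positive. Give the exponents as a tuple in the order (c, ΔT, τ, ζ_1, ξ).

(2, 2, -2, 1, 1)

M: e_1·(0) + e_2·(0) + e_3·(0) + e_4·(-1) + e_5·(1) = 0
L: e_1·(1) + e_2·(0) + e_3·(0) + e_4·(-1) + e_5·(-1) = 0
T: e_1·(-1) + e_2·(0) + e_3·(1) + e_4·(2) + e_5·(2) = 0
Θ: e_1·(0) + e_2·(1) + e_3·(0) + e_4·(0) + e_5·(-2) = 0
Solving this homogeneous linear system for the smallest-integer solution (first nonzero entry positive) gives (2, 2, -2, 1, 1).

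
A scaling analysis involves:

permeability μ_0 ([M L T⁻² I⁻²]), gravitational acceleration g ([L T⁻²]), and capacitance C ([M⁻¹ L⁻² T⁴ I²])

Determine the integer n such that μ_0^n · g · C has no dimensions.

Balance the M exponent: (1)·n from μ_0, plus (0) + (-1) = -1 from the rest, must sum to zero.
n − 1 = 0, so n = 1.

1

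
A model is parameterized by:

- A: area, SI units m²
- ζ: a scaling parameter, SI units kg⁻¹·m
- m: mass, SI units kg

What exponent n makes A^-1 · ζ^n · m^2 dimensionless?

2

Balance the M exponent: (-1)·n from ζ, plus −(0) + 2·(1) = 2 from the rest, must sum to zero.
−n + 2 = 0, so n = 2.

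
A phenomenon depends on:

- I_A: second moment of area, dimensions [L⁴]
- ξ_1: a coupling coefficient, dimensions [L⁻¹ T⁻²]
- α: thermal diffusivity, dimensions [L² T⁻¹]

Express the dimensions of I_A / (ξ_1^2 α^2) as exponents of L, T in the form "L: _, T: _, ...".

L: 2, T: 6

Collect each base-dimension exponent across the product:
  L: (4) − 2·(-1) − 2·(2) = 2
  T: (0) − 2·(-2) − 2·(-1) = 6
So the dimensions are [L² T⁶].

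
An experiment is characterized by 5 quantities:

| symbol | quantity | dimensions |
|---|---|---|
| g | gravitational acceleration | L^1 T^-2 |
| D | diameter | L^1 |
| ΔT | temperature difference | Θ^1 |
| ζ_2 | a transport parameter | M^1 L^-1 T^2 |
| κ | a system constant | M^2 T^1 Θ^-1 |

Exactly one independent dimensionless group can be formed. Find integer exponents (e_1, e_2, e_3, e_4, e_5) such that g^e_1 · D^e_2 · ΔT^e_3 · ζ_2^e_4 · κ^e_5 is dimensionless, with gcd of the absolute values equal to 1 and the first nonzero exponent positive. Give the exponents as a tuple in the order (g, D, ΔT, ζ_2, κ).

(3, 1, -2, 4, -2)

M: e_1·(0) + e_2·(0) + e_3·(0) + e_4·(1) + e_5·(2) = 0
L: e_1·(1) + e_2·(1) + e_3·(0) + e_4·(-1) + e_5·(0) = 0
T: e_1·(-2) + e_2·(0) + e_3·(0) + e_4·(2) + e_5·(1) = 0
Θ: e_1·(0) + e_2·(0) + e_3·(1) + e_4·(0) + e_5·(-1) = 0
Solving this homogeneous linear system for the smallest-integer solution (first nonzero entry positive) gives (3, 1, -2, 4, -2).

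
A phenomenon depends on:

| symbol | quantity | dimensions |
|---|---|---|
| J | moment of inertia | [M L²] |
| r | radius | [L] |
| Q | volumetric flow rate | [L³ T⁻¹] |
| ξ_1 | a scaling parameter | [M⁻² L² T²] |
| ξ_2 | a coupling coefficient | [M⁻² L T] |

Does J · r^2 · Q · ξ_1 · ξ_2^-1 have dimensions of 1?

Sum the exponent of each base dimension across the product:
  M: [J]_M + 2·[r]_M + [Q]_M + [ξ_1]_M − [ξ_2]_M = (1) + 2·(0) + (0) + (-2) − (-2) = 1
  L: [J]_L + 2·[r]_L + [Q]_L + [ξ_1]_L − [ξ_2]_L = (2) + 2·(1) + (3) + (2) − (1) = 8
  T: [J]_T + 2·[r]_T + [Q]_T + [ξ_1]_T − [ξ_2]_T = (0) + 2·(0) + (-1) + (2) − (1) = 0
Net dimensions [M L⁸] ≠ [1] — not dimensionless.

no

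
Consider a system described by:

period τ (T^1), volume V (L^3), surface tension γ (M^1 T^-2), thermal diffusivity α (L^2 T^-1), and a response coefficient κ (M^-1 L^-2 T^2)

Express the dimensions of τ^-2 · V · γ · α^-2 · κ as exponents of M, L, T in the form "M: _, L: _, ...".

Collect each base-dimension exponent across the product:
  M: −2·(0) + (0) + (1) − 2·(0) + (-1) = 0
  L: −2·(0) + (3) + (0) − 2·(2) + (-2) = -3
  T: −2·(1) + (0) + (-2) − 2·(-1) + (2) = 0
So the dimensions are [L⁻³].

M: 0, L: -3, T: 0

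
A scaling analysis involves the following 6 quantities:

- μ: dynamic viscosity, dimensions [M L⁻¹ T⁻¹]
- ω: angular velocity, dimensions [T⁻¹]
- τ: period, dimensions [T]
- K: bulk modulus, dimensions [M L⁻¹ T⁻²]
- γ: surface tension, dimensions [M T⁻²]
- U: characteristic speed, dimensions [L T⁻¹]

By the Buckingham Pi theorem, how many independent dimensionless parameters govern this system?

There are 6 variables and 3 base dimensions (M, L, T).
The dimension matrix has rank 3.
Independent dimensionless groups: 6 − 3 = 3.

3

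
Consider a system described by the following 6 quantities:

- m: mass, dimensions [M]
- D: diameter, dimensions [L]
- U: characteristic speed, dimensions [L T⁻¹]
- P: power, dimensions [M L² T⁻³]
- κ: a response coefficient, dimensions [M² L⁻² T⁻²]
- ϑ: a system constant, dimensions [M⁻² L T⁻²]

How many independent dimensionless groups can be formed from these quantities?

There are 6 variables and 3 base dimensions (M, L, T).
The dimension matrix has rank 3.
Independent dimensionless groups: 6 − 3 = 3.

3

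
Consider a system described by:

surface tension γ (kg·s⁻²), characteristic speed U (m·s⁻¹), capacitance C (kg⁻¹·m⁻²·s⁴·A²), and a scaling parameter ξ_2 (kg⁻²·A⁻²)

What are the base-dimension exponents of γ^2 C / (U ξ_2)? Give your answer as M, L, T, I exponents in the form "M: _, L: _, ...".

Collect each base-dimension exponent across the product:
  M: 2·(1) − (0) + (-1) − (-2) = 3
  L: 2·(0) − (1) + (-2) − (0) = -3
  T: 2·(-2) − (-1) + (4) − (0) = 1
  I: 2·(0) − (0) + (2) − (-2) = 4
So the dimensions are [M³ L⁻³ T I⁴].

M: 3, L: -3, T: 1, I: 4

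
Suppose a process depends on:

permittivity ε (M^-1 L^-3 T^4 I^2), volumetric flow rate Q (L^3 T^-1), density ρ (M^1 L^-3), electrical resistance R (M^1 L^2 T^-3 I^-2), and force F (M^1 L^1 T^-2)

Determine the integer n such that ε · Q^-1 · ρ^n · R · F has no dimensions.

-1

Balance the M exponent: (1)·n from ρ, plus (-1) − (0) + (1) + (1) = 1 from the rest, must sum to zero.
n + 1 = 0, so n = -1.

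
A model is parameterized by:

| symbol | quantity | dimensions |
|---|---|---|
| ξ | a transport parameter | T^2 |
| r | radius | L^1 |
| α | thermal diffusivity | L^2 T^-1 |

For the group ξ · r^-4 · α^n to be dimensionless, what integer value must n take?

Balance the L exponent: (2)·n from α, plus (0) − 4·(1) = -4 from the rest, must sum to zero.
2n − 4 = 0, so n = 2.

2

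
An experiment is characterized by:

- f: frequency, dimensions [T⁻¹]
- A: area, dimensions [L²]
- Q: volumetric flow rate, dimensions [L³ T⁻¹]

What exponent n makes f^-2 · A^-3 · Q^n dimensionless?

Balance the L exponent: (3)·n from Q, plus −2·(0) − 3·(2) = -6 from the rest, must sum to zero.
3n − 6 = 0, so n = 2.

2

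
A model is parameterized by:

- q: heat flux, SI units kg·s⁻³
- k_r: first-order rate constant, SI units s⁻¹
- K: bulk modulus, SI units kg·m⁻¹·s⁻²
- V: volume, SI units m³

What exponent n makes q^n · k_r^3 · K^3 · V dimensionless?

-3

Balance the M exponent: (1)·n from q, plus 3·(0) + 3·(1) + (0) = 3 from the rest, must sum to zero.
n + 3 = 0, so n = -3.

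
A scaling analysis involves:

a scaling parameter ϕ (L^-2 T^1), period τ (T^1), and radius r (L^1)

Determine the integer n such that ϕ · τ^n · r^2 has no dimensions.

-1

Balance the T exponent: (1)·n from τ, plus (1) + 2·(0) = 1 from the rest, must sum to zero.
n + 1 = 0, so n = -1.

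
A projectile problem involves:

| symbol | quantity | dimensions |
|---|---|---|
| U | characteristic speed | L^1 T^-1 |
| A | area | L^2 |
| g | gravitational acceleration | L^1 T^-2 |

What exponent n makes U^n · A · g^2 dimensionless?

-4

Balance the L exponent: (1)·n from U, plus (2) + 2·(1) = 4 from the rest, must sum to zero.
n + 4 = 0, so n = -4.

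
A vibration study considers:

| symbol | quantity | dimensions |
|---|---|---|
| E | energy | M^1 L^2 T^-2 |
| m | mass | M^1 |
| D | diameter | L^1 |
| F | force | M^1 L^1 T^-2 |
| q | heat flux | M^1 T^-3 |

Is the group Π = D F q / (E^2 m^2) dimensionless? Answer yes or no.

Sum the exponent of each base dimension across the product:
  M: −2·[E]_M − 2·[m]_M + [D]_M + [F]_M + [q]_M = −2·(1) − 2·(1) + (0) + (1) + (1) = -2
  L: −2·[E]_L − 2·[m]_L + [D]_L + [F]_L + [q]_L = −2·(2) − 2·(0) + (1) + (1) + (0) = -2
  T: −2·[E]_T − 2·[m]_T + [D]_T + [F]_T + [q]_T = −2·(-2) − 2·(0) + (0) + (-2) + (-3) = -1
Net dimensions [M⁻² L⁻² T⁻¹] ≠ [1] — not dimensionless.

no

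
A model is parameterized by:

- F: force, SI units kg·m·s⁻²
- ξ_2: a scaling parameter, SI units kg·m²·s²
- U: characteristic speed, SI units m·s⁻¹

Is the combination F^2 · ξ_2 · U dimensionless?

Sum the exponent of each base dimension across the product:
  M: 2·[F]_M + [ξ_2]_M + [U]_M = 2·(1) + (1) + (0) = 3
  L: 2·[F]_L + [ξ_2]_L + [U]_L = 2·(1) + (2) + (1) = 5
  T: 2·[F]_T + [ξ_2]_T + [U]_T = 2·(-2) + (2) + (-1) = -3
Net dimensions [M³ L⁵ T⁻³] ≠ [1] — not dimensionless.

no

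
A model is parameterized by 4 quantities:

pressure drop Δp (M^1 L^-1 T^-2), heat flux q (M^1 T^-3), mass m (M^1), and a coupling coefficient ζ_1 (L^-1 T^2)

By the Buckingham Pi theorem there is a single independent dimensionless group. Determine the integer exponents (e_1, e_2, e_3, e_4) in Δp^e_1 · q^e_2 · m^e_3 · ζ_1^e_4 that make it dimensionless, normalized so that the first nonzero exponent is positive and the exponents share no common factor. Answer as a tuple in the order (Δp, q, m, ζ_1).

(3, -4, 1, -3)

M: e_1·(1) + e_2·(1) + e_3·(1) + e_4·(0) = 0
L: e_1·(-1) + e_2·(0) + e_3·(0) + e_4·(-1) = 0
T: e_1·(-2) + e_2·(-3) + e_3·(0) + e_4·(2) = 0
Solving this homogeneous linear system for the smallest-integer solution (first nonzero entry positive) gives (3, -4, 1, -3).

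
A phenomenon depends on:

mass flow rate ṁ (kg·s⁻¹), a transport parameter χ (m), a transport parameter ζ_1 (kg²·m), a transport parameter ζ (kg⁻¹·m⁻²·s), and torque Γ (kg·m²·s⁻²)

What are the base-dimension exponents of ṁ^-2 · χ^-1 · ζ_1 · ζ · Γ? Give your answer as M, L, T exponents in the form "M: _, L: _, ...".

Collect each base-dimension exponent across the product:
  M: −2·(1) − (0) + (2) + (-1) + (1) = 0
  L: −2·(0) − (1) + (1) + (-2) + (2) = 0
  T: −2·(-1) − (0) + (0) + (1) + (-2) = 1
So the dimensions are [T].

M: 0, L: 0, T: 1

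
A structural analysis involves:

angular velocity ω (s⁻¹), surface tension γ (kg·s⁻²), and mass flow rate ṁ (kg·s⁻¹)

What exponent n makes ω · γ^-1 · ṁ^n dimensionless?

1

Balance the M exponent: (1)·n from ṁ, plus (0) − (1) = -1 from the rest, must sum to zero.
n − 1 = 0, so n = 1.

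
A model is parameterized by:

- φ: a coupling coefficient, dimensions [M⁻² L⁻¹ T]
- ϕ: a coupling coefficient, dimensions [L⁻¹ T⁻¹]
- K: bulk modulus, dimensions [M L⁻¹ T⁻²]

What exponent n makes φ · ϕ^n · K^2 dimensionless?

-3

Balance the L exponent: (-1)·n from ϕ, plus (-1) + 2·(-1) = -3 from the rest, must sum to zero.
−n − 3 = 0, so n = -3.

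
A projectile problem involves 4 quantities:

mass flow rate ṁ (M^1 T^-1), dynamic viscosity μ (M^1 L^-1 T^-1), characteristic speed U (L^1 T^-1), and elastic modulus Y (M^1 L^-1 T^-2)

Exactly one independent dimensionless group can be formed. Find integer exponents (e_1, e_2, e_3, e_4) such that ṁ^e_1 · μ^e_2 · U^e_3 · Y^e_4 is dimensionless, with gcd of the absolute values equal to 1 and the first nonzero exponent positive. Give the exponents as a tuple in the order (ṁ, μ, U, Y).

M: e_1·(1) + e_2·(1) + e_3·(0) + e_4·(1) = 0
L: e_1·(0) + e_2·(-1) + e_3·(1) + e_4·(-1) = 0
T: e_1·(-1) + e_2·(-1) + e_3·(-1) + e_4·(-2) = 0
Solving this homogeneous linear system for the smallest-integer solution (first nonzero entry positive) gives (1, -2, -1, 1).

(1, -2, -1, 1)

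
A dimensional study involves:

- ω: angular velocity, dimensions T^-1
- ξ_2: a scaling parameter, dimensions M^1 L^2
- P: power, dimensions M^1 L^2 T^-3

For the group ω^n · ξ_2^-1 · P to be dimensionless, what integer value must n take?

-3

Balance the T exponent: (-1)·n from ω, plus −(0) + (-3) = -3 from the rest, must sum to zero.
−n − 3 = 0, so n = -3.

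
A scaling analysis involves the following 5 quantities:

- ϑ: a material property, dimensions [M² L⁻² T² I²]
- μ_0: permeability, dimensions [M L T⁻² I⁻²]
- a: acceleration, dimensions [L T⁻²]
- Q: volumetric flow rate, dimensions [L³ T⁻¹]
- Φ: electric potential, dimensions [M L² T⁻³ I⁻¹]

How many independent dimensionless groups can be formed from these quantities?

1

There are 5 variables and 4 base dimensions (M, L, T, I).
The dimension matrix has rank 4.
Independent dimensionless groups: 5 − 4 = 1.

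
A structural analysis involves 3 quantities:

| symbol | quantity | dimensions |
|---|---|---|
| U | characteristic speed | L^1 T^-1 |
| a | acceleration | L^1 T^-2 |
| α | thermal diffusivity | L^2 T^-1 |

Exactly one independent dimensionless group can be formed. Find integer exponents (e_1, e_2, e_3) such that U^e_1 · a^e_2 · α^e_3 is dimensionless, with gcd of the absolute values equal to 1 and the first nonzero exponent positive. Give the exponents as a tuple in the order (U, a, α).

L: e_1·(1) + e_2·(1) + e_3·(2) = 0
T: e_1·(-1) + e_2·(-2) + e_3·(-1) = 0
Solving this homogeneous linear system for the smallest-integer solution (first nonzero entry positive) gives (3, -1, -1).

(3, -1, -1)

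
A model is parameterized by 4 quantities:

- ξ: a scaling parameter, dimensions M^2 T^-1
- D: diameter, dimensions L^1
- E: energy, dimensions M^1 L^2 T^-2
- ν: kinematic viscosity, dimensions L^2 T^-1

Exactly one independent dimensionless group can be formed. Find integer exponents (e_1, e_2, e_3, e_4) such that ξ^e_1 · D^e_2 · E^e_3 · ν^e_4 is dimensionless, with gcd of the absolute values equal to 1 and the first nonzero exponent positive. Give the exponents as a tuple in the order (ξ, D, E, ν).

(1, -2, -2, 3)

M: e_1·(2) + e_2·(0) + e_3·(1) + e_4·(0) = 0
L: e_1·(0) + e_2·(1) + e_3·(2) + e_4·(2) = 0
T: e_1·(-1) + e_2·(0) + e_3·(-2) + e_4·(-1) = 0
Solving this homogeneous linear system for the smallest-integer solution (first nonzero entry positive) gives (1, -2, -2, 3).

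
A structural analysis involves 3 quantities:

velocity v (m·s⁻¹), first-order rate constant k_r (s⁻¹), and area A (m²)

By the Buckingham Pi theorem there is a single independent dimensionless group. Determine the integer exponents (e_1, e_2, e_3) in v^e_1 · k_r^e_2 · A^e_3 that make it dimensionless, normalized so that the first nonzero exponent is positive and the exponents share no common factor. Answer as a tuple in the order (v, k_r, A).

L: e_1·(1) + e_2·(0) + e_3·(2) = 0
T: e_1·(-1) + e_2·(-1) + e_3·(0) = 0
Solving this homogeneous linear system for the smallest-integer solution (first nonzero entry positive) gives (2, -2, -1).

(2, -2, -1)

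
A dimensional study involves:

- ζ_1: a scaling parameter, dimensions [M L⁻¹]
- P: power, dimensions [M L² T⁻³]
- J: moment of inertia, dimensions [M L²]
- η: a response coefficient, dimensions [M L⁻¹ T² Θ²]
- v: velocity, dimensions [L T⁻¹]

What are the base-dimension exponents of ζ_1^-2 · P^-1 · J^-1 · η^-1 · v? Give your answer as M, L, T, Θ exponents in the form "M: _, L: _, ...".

M: -5, L: 0, T: 0, Θ: -2

Collect each base-dimension exponent across the product:
  M: −2·(1) − (1) − (1) − (1) + (0) = -5
  L: −2·(-1) − (2) − (2) − (-1) + (1) = 0
  T: −2·(0) − (-3) − (0) − (2) + (-1) = 0
  Θ: −2·(0) − (0) − (0) − (2) + (0) = -2
So the dimensions are [M⁻⁵ Θ⁻²].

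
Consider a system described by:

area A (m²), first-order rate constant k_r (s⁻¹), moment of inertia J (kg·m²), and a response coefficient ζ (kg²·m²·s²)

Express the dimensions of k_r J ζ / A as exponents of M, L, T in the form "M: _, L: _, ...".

M: 3, L: 2, T: 1

Collect each base-dimension exponent across the product:
  M: −(0) + (0) + (1) + (2) = 3
  L: −(2) + (0) + (2) + (2) = 2
  T: −(0) + (-1) + (0) + (2) = 1
So the dimensions are [M³ L² T].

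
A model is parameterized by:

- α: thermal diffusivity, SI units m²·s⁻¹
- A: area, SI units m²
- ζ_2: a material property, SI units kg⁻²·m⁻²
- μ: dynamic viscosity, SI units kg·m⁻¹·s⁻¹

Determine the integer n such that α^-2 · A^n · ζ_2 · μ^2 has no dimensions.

Balance the L exponent: (2)·n from A, plus −2·(2) + (-2) + 2·(-1) = -8 from the rest, must sum to zero.
2n − 8 = 0, so n = 4.

4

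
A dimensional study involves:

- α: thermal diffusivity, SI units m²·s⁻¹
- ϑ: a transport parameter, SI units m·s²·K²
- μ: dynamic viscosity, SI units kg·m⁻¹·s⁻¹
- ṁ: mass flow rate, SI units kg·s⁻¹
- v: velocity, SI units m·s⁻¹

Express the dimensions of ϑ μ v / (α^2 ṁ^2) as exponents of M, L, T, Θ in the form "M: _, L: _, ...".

M: -1, L: -3, T: 4, Θ: 2

Collect each base-dimension exponent across the product:
  M: −2·(0) + (0) + (1) − 2·(1) + (0) = -1
  L: −2·(2) + (1) + (-1) − 2·(0) + (1) = -3
  T: −2·(-1) + (2) + (-1) − 2·(-1) + (-1) = 4
  Θ: −2·(0) + (2) + (0) − 2·(0) + (0) = 2
So the dimensions are [M⁻¹ L⁻³ T⁴ Θ²].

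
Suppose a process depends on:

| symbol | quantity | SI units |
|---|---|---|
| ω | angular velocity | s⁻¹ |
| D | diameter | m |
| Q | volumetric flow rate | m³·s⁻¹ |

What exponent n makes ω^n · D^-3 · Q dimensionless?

Balance the T exponent: (-1)·n from ω, plus −3·(0) + (-1) = -1 from the rest, must sum to zero.
−n − 1 = 0, so n = -1.

-1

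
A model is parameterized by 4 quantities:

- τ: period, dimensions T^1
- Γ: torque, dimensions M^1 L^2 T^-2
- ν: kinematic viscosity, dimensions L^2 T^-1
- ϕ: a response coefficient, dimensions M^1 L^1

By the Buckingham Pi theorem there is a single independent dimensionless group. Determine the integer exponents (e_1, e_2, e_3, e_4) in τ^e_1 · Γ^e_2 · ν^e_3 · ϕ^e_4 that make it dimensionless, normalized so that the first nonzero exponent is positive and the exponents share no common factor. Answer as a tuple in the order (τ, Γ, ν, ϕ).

(3, 2, -1, -2)

M: e_1·(0) + e_2·(1) + e_3·(0) + e_4·(1) = 0
L: e_1·(0) + e_2·(2) + e_3·(2) + e_4·(1) = 0
T: e_1·(1) + e_2·(-2) + e_3·(-1) + e_4·(0) = 0
Solving this homogeneous linear system for the smallest-integer solution (first nonzero entry positive) gives (3, 2, -1, -2).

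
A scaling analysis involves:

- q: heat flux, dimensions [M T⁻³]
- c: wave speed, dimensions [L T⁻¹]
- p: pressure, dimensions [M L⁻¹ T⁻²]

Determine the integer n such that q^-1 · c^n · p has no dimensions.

1

Balance the L exponent: (1)·n from c, plus −(0) + (-1) = -1 from the rest, must sum to zero.
n − 1 = 0, so n = 1.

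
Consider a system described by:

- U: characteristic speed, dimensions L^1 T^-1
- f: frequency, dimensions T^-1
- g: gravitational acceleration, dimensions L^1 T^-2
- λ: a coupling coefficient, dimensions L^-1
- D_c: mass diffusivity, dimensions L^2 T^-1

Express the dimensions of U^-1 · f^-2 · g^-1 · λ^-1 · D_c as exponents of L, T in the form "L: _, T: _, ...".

Collect each base-dimension exponent across the product:
  L: −(1) − 2·(0) − (1) − (-1) + (2) = 1
  T: −(-1) − 2·(-1) − (-2) − (0) + (-1) = 4
So the dimensions are [L T⁴].

L: 1, T: 4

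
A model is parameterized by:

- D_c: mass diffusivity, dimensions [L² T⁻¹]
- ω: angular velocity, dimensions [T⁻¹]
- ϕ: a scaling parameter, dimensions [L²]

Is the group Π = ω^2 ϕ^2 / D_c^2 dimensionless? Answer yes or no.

Sum the exponent of each base dimension across the product:
  M: −2·[D_c]_M + 2·[ω]_M + 2·[ϕ]_M = −2·(0) + 2·(0) + 2·(0) = 0
  L: −2·[D_c]_L + 2·[ω]_L + 2·[ϕ]_L = −2·(2) + 2·(0) + 2·(2) = 0
  T: −2·[D_c]_T + 2·[ω]_T + 2·[ϕ]_T = −2·(-1) + 2·(-1) + 2·(0) = 0
All base exponents vanish — dimensionless.

yes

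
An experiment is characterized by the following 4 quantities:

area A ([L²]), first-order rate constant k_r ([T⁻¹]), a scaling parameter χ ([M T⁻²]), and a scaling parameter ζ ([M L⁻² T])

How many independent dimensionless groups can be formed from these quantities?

There are 4 variables and 3 base dimensions (M, L, T).
The dimension matrix has rank 3.
Independent dimensionless groups: 4 − 3 = 1.

1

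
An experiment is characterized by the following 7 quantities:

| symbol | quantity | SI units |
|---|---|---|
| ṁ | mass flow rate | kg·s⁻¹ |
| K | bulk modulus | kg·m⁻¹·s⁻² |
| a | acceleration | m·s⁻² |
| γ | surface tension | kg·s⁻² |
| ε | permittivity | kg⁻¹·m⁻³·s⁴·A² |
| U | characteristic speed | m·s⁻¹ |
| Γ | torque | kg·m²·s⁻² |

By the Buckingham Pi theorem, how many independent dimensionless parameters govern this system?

3

There are 7 variables and 4 base dimensions (M, L, T, I).
The dimension matrix has rank 4.
Independent dimensionless groups: 7 − 4 = 3.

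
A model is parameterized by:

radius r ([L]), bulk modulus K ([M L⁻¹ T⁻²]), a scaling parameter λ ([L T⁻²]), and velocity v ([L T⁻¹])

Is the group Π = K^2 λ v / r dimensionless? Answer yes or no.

no

Sum the exponent of each base dimension across the product:
  M: −[r]_M + 2·[K]_M + [λ]_M + [v]_M = −(0) + 2·(1) + (0) + (0) = 2
  L: −[r]_L + 2·[K]_L + [λ]_L + [v]_L = −(1) + 2·(-1) + (1) + (1) = -1
  T: −[r]_T + 2·[K]_T + [λ]_T + [v]_T = −(0) + 2·(-2) + (-2) + (-1) = -7
Net dimensions [M² L⁻¹ T⁻⁷] ≠ [1] — not dimensionless.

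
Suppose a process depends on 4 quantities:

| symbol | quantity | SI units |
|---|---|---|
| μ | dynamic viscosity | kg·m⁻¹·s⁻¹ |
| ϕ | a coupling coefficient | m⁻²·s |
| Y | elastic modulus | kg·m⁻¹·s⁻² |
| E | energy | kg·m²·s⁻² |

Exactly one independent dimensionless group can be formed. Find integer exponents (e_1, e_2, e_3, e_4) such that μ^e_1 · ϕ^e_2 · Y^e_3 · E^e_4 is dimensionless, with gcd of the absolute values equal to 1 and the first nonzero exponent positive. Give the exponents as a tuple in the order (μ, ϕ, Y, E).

M: e_1·(1) + e_2·(0) + e_3·(1) + e_4·(1) = 0
L: e_1·(-1) + e_2·(-2) + e_3·(-1) + e_4·(2) = 0
T: e_1·(-1) + e_2·(1) + e_3·(-2) + e_4·(-2) = 0
Solving this homogeneous linear system for the smallest-integer solution (first nonzero entry positive) gives (3, -3, -1, -2).

(3, -3, -1, -2)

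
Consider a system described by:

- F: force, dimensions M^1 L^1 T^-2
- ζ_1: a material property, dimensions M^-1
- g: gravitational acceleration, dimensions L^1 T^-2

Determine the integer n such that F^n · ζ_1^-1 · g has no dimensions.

-1

Balance the M exponent: (1)·n from F, plus −(-1) + (0) = 1 from the rest, must sum to zero.
n + 1 = 0, so n = -1.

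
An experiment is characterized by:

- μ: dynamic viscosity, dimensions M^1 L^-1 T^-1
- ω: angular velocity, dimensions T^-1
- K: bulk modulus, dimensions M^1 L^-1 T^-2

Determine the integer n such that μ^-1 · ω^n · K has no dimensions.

Balance the T exponent: (-1)·n from ω, plus −(-1) + (-2) = -1 from the rest, must sum to zero.
−n − 1 = 0, so n = -1.

-1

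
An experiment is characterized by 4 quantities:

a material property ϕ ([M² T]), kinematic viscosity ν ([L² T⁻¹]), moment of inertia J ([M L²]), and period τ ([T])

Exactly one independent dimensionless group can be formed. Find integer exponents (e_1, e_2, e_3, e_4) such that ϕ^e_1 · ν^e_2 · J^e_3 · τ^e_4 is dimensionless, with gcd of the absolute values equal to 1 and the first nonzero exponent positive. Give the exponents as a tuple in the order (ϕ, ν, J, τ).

(1, 2, -2, 1)

M: e_1·(2) + e_2·(0) + e_3·(1) + e_4·(0) = 0
L: e_1·(0) + e_2·(2) + e_3·(2) + e_4·(0) = 0
T: e_1·(1) + e_2·(-1) + e_3·(0) + e_4·(1) = 0
Solving this homogeneous linear system for the smallest-integer solution (first nonzero entry positive) gives (1, 2, -2, 1).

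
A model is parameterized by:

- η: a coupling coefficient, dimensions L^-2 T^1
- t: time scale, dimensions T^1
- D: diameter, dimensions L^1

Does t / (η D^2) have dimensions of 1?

yes

Sum the exponent of each base dimension across the product:
  L: −[η]_L + [t]_L − 2·[D]_L = −(-2) + (0) − 2·(1) = 0
  T: −[η]_T + [t]_T − 2·[D]_T = −(1) + (1) − 2·(0) = 0
All base exponents vanish — dimensionless.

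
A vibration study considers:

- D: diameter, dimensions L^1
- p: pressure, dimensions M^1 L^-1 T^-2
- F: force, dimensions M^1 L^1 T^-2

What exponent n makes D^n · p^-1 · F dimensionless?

-2

Balance the L exponent: (1)·n from D, plus −(-1) + (1) = 2 from the rest, must sum to zero.
n + 2 = 0, so n = -2.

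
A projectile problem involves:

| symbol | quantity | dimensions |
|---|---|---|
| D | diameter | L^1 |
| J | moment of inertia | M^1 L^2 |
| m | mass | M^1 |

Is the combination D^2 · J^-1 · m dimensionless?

yes

Sum the exponent of each base dimension across the product:
  M: 2·[D]_M − [J]_M + [m]_M = 2·(0) − (1) + (1) = 0
  L: 2·[D]_L − [J]_L + [m]_L = 2·(1) − (2) + (0) = 0
  T: 2·[D]_T − [J]_T + [m]_T = 2·(0) − (0) + (0) = 0
All base exponents vanish — dimensionless.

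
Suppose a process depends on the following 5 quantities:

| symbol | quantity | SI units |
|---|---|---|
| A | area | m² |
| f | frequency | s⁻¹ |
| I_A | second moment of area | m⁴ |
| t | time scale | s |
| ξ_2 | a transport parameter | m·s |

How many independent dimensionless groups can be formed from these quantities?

There are 5 variables and 2 base dimensions (L, T).
The dimension matrix has rank 2.
Independent dimensionless groups: 5 − 2 = 3.

3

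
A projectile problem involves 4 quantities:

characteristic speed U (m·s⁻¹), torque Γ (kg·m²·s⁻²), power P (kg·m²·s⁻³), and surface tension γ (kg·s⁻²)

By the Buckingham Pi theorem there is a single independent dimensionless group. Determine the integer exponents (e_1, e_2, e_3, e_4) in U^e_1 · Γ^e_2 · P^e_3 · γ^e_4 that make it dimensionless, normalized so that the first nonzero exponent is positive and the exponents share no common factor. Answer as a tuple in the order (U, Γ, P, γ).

(2, 1, -2, 1)

M: e_1·(0) + e_2·(1) + e_3·(1) + e_4·(1) = 0
L: e_1·(1) + e_2·(2) + e_3·(2) + e_4·(0) = 0
T: e_1·(-1) + e_2·(-2) + e_3·(-3) + e_4·(-2) = 0
Solving this homogeneous linear system for the smallest-integer solution (first nonzero entry positive) gives (2, 1, -2, 1).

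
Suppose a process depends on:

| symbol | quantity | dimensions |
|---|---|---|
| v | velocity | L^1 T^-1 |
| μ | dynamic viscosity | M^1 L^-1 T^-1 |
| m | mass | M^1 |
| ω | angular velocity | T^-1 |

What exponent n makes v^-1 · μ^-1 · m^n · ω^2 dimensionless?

1

Balance the M exponent: (1)·n from m, plus −(0) − (1) + 2·(0) = -1 from the rest, must sum to zero.
n − 1 = 0, so n = 1.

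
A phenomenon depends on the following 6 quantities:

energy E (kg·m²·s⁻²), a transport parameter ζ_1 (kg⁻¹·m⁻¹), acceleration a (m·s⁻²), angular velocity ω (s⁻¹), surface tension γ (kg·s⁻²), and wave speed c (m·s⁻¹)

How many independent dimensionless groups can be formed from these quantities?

3

There are 6 variables and 3 base dimensions (M, L, T).
The dimension matrix has rank 3.
Independent dimensionless groups: 6 − 3 = 3.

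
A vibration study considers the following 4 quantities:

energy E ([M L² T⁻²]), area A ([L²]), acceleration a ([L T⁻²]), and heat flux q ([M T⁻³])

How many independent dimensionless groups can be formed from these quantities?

There are 4 variables and 3 base dimensions (M, L, T).
The dimension matrix has rank 3.
Independent dimensionless groups: 4 − 3 = 1.

1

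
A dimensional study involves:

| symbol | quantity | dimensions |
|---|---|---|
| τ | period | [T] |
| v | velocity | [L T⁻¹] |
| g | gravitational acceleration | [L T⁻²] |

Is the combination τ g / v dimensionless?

Sum the exponent of each base dimension across the product:
  M: [τ]_M − [v]_M + [g]_M = (0) − (0) + (0) = 0
  L: [τ]_L − [v]_L + [g]_L = (0) − (1) + (1) = 0
  T: [τ]_T − [v]_T + [g]_T = (1) − (-1) + (-2) = 0
  Θ: [τ]_Θ − [v]_Θ + [g]_Θ = (0) − (0) + (0) = 0
All base exponents vanish — dimensionless.

yes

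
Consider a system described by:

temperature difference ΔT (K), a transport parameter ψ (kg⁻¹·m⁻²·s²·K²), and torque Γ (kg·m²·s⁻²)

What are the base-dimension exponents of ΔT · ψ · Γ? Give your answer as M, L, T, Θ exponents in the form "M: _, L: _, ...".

Collect each base-dimension exponent across the product:
  M: (0) + (-1) + (1) = 0
  L: (0) + (-2) + (2) = 0
  T: (0) + (2) + (-2) = 0
  Θ: (1) + (2) + (0) = 3
So the dimensions are [Θ³].

M: 0, L: 0, T: 0, Θ: 3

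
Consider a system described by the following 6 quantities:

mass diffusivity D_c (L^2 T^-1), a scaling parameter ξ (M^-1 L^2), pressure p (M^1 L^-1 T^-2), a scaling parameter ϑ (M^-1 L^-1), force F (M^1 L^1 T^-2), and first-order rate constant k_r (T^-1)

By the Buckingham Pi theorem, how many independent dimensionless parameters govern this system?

3

There are 6 variables and 3 base dimensions (M, L, T).
The dimension matrix has rank 3.
Independent dimensionless groups: 6 − 3 = 3.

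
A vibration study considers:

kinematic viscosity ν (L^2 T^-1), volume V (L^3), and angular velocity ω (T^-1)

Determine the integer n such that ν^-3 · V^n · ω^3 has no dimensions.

2

Balance the L exponent: (3)·n from V, plus −3·(2) + 3·(0) = -6 from the rest, must sum to zero.
3n − 6 = 0, so n = 2.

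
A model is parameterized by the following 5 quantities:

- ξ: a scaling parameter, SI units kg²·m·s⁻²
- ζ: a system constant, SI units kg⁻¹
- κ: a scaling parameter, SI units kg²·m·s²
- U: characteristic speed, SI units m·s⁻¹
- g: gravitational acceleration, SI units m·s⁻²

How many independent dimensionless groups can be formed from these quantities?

2

There are 5 variables and 3 base dimensions (M, L, T).
The dimension matrix has rank 3.
Independent dimensionless groups: 5 − 3 = 2.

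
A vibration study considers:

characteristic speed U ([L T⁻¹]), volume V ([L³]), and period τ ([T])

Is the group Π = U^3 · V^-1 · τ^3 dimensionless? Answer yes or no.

Sum the exponent of each base dimension across the product:
  L: 3·[U]_L − [V]_L + 3·[τ]_L = 3·(1) − (3) + 3·(0) = 0
  T: 3·[U]_T − [V]_T + 3·[τ]_T = 3·(-1) − (0) + 3·(1) = 0
All base exponents vanish — dimensionless.

yes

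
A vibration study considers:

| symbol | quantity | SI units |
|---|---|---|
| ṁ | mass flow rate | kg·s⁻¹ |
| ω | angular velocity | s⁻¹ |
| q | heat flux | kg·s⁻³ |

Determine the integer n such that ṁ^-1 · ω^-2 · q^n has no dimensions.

1

Balance the M exponent: (1)·n from q, plus −(1) − 2·(0) = -1 from the rest, must sum to zero.
n − 1 = 0, so n = 1.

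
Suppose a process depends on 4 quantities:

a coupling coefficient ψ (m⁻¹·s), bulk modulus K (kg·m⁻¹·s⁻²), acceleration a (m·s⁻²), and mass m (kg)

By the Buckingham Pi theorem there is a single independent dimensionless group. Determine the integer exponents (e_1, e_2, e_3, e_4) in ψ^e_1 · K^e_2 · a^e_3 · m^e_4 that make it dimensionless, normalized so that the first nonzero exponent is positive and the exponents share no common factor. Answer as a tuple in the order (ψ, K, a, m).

M: e_1·(0) + e_2·(1) + e_3·(0) + e_4·(1) = 0
L: e_1·(-1) + e_2·(-1) + e_3·(1) + e_4·(0) = 0
T: e_1·(1) + e_2·(-2) + e_3·(-2) + e_4·(0) = 0
Solving this homogeneous linear system for the smallest-integer solution (first nonzero entry positive) gives (4, -1, 3, 1).

(4, -1, 3, 1)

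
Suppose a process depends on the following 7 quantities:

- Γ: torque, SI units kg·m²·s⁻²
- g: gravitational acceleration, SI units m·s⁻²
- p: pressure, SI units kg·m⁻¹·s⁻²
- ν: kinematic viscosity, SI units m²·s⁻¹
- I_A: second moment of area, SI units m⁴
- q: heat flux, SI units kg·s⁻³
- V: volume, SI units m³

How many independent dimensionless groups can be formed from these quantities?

There are 7 variables and 3 base dimensions (M, L, T).
The dimension matrix has rank 3.
Independent dimensionless groups: 7 − 3 = 4.

4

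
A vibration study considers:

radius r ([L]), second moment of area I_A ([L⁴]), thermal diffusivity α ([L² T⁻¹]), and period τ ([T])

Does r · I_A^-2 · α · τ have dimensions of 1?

Sum the exponent of each base dimension across the product:
  L: [r]_L − 2·[I_A]_L + [α]_L + [τ]_L = (1) − 2·(4) + (2) + (0) = -5
  T: [r]_T − 2·[I_A]_T + [α]_T + [τ]_T = (0) − 2·(0) + (-1) + (1) = 0
Net dimensions [L⁻⁵] ≠ [1] — not dimensionless.

no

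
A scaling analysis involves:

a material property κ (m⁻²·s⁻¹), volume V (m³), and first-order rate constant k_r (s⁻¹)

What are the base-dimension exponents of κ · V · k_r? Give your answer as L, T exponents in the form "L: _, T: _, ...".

L: 1, T: -2

Collect each base-dimension exponent across the product:
  L: (-2) + (3) + (0) = 1
  T: (-1) + (0) + (-1) = -2
So the dimensions are [L T⁻²].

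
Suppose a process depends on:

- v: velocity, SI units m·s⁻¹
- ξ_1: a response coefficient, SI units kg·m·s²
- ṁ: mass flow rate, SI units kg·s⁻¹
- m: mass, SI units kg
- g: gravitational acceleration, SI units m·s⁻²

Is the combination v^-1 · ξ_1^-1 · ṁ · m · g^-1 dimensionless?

no

Sum the exponent of each base dimension across the product:
  M: −[v]_M − [ξ_1]_M + [ṁ]_M + [m]_M − [g]_M = −(0) − (1) + (1) + (1) − (0) = 1
  L: −[v]_L − [ξ_1]_L + [ṁ]_L + [m]_L − [g]_L = −(1) − (1) + (0) + (0) − (1) = -3
  T: −[v]_T − [ξ_1]_T + [ṁ]_T + [m]_T − [g]_T = −(-1) − (2) + (-1) + (0) − (-2) = 0
Net dimensions [M L⁻³] ≠ [1] — not dimensionless.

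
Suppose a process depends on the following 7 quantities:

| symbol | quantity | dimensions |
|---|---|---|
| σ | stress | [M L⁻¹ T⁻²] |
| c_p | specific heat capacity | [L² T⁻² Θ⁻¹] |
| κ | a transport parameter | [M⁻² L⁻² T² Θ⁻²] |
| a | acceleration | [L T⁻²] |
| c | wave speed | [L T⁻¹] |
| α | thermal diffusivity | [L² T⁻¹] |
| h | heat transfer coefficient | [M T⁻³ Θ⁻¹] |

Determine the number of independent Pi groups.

There are 7 variables and 4 base dimensions (M, L, T, Θ).
The dimension matrix has rank 4.
Independent dimensionless groups: 7 − 4 = 3.

3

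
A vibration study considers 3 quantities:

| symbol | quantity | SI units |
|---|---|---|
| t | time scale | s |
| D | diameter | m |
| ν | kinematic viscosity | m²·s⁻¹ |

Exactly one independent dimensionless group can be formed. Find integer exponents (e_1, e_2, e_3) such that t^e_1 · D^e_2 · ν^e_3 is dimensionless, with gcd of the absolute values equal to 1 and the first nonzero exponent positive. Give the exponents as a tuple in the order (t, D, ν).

L: e_1·(0) + e_2·(1) + e_3·(2) = 0
T: e_1·(1) + e_2·(0) + e_3·(-1) = 0
Solving this homogeneous linear system for the smallest-integer solution (first nonzero entry positive) gives (1, -2, 1).

(1, -2, 1)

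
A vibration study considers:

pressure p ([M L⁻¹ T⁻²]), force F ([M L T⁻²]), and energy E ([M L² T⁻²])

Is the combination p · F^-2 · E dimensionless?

Sum the exponent of each base dimension across the product:
  M: [p]_M − 2·[F]_M + [E]_M = (1) − 2·(1) + (1) = 0
  L: [p]_L − 2·[F]_L + [E]_L = (-1) − 2·(1) + (2) = -1
  T: [p]_T − 2·[F]_T + [E]_T = (-2) − 2·(-2) + (-2) = 0
Net dimensions [L⁻¹] ≠ [1] — not dimensionless.

no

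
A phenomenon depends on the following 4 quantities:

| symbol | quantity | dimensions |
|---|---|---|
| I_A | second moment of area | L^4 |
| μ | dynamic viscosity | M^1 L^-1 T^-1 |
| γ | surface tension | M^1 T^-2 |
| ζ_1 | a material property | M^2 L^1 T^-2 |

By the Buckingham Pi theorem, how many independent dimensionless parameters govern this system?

1

There are 4 variables and 3 base dimensions (M, L, T).
The dimension matrix has rank 3.
Independent dimensionless groups: 4 − 3 = 1.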